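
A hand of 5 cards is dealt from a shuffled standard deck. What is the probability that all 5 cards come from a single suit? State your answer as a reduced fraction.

33/16660

There are C(52,5) = 2598960 possible 5-card hands.
Hands of one suit: 4 suits × C(13,5) = 4·1287 = 5148.
Probability = 5148/2598960 = 33/16660.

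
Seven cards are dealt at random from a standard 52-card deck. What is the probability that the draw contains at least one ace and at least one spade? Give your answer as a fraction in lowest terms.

There are C(52,7) = 133784560 possible draws.
By inclusion-exclusion on the complements, draws missing all aces or all spades: C(48,7) + C(39,7) − C(36,7) = 73629072 + 15380937 − 8347680 = 80662329.
So draws with at least one of each: 133784560 − 80662329 = 53122231, probability 53122231/133784560.

53122231/133784560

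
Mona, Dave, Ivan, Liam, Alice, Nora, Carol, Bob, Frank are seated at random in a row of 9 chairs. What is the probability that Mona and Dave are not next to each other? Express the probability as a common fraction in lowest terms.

There are 9! = 362880 arrangements.
Arrangements with Mona and Dave adjacent: 2·8! = 80640.
So not adjacent: 362880 − 80640 = 282240, probability 282240/362880 = 7/9.

7/9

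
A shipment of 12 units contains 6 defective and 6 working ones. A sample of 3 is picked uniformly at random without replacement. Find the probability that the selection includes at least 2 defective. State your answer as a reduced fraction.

Total selections: C(12,3) = 220.
Favorable selections (at least 2 defective): C(6,2)·C(6,1) + C(6,3)·C(6,0) = 90 + 20 = 110.
Probability = 110/220 = 1/2.

1/2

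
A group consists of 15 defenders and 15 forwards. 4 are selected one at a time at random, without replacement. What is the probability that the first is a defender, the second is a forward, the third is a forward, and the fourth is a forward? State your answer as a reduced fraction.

Multiply the conditional probabilities at each draw: 15/30 · 15/29 · 14/28 · 13/27 = 40950/657720 = 65/1044.

65/1044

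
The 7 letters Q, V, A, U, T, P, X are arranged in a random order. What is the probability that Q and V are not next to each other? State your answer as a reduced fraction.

There are 7! = 5040 arrangements.
Arrangements with Q and V adjacent: 2·6! = 1440.
So not adjacent: 5040 − 1440 = 3600, probability 3600/5040 = 5/7.

5/7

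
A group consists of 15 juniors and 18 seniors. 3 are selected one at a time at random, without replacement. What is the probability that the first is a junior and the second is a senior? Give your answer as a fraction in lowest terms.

Multiply the conditional probabilities at each draw: 15/33 · 18/32 = 270/1056 = 45/176.

45/176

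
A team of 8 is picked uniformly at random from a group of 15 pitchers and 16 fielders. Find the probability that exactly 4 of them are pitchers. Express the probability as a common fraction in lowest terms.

2548/8091

The sample space is all 8-subsets of the 31: C(31,8) = 7888725.
Selections with exactly 4 pitchers: choose 4 of the 15 pitchers and 4 of the 16 fielders, C(15,4)·C(16,4) = 1365·1820 = 2484300.
Probability = 2484300/7888725 = 2548/8091.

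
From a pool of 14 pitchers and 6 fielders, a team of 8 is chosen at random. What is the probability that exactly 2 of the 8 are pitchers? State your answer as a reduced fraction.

7/9690

Total number of selections: C(20,8) = 125970.
Selections with exactly 2 pitchers: choose 2 of the 14 pitchers and 6 of the 6 fielders, C(14,2)·C(6,6) = 91·1 = 91.
Probability = 91/125970 = 7/9690.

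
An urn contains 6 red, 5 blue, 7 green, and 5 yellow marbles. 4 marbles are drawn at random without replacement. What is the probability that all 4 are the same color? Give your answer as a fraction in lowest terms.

12/1771

There are C(23,4) = 8855 ways to draw 4 marbles.
All same color: C(6,4) + C(5,4) + C(7,4) + C(5,4) = 15 + 5 + 35 + 5 = 60.
Probability = 60/8855 = 12/1771.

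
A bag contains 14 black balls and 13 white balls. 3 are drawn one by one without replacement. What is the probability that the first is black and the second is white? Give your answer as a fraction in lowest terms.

7/27

Multiply the conditional probabilities at each draw: 14/27 · 13/26 = 182/702 = 7/27.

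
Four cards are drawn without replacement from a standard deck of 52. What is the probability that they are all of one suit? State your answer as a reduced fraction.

There are C(52,4) = 270725 possible 4-card hands.
Hands of one suit: 4 suits × C(13,4) = 4·715 = 2860.
Probability = 2860/270725 = 44/4165.

44/4165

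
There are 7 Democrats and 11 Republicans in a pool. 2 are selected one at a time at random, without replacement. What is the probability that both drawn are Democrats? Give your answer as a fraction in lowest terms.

7/51

Multiply the conditional probabilities at each draw: 7/18 · 6/17 = 42/306 = 7/51.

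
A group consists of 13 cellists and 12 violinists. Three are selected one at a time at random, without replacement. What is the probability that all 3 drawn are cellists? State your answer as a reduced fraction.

Multiply the conditional probabilities at each draw: 13/25 · 12/24 · 11/23 = 1716/13800 = 143/1150.

143/1150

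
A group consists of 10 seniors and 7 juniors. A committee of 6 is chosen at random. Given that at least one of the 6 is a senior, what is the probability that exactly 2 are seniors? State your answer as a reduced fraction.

Work in counts. Selections with at least one senior: C(17,6) − C(7,6) = 12376 − 7 = 12369.
Of those, selections where exactly 2 are seniors: C(10,2)·C(7,4) = 45·35 = 1575.
Conditional probability = 1575/12369 = 75/589.

75/589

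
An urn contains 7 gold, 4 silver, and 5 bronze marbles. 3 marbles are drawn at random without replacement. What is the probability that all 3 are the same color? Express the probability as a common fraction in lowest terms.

There are C(16,3) = 560 ways to draw 3 marbles.
All same color: C(7,3) + C(4,3) + C(5,3) = 35 + 4 + 10 = 49.
Probability = 49/560 = 7/80.

7/80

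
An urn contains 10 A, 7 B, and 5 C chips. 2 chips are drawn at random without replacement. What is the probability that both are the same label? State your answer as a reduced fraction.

76/231

There are C(22,2) = 231 ways to draw 2 chips.
All same label: C(10,2) + C(7,2) + C(5,2) = 45 + 21 + 10 = 76.
Probability = 76/231.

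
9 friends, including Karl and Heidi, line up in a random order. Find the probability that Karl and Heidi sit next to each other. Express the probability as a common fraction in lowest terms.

2/9

There are 9! = 362880 arrangements.
Treat Karl and Heidi as a block: 8! arrangements of the blocks × 2 orders within the block = 2·40320 = 80640.
Probability = 80640/362880 = 2/9.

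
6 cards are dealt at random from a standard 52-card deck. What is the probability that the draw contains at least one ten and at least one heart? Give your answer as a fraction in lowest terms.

There are C(52,6) = 20358520 possible draws.
By inclusion-exclusion on the complements, draws missing all tens or all hearts: C(48,6) + C(39,6) − C(36,6) = 12271512 + 3262623 − 1947792 = 13586343.
So draws with at least one of each: 20358520 − 13586343 = 6772177, probability 6772177/20358520.

6772177/20358520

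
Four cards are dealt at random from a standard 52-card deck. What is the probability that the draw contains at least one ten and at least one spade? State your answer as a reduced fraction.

52799/270725

There are C(52,4) = 270725 possible draws.
By inclusion-exclusion on the complements, draws missing all tens or all spades: C(48,4) + C(39,4) − C(36,4) = 194580 + 82251 − 58905 = 217926.
So draws with at least one of each: 270725 − 217926 = 52799, probability 52799/270725.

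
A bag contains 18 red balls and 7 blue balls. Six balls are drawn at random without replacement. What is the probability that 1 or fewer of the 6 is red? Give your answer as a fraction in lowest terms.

1/460

There are C(25,6) = 177100 ways to choose the 6.
Favorable selections (1 or fewer red): C(18,0)·C(7,6) + C(18,1)·C(7,5) = 7 + 378 = 385.
Probability = 385/177100 = 1/460.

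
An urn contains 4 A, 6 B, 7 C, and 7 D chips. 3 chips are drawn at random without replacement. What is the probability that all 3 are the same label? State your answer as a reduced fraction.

47/1012

There are C(24,3) = 2024 ways to draw 3 chips.
All same label: C(4,3) + C(6,3) + C(7,3) + C(7,3) = 4 + 20 + 35 + 35 = 94.
Probability = 94/2024 = 47/1012.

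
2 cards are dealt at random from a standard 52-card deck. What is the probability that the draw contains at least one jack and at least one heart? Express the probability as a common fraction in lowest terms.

There are C(52,2) = 1326 possible draws.
By inclusion-exclusion on the complements, draws missing all jacks or all hearts: C(48,2) + C(39,2) − C(36,2) = 1128 + 741 − 630 = 1239.
So draws with at least one of each: 1326 − 1239 = 87, probability 87/1326 = 29/442.

29/442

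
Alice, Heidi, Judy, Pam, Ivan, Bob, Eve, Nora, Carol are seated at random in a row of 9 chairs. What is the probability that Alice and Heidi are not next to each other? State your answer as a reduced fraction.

7/9

There are 9! = 362880 arrangements.
Arrangements with Alice and Heidi adjacent: 2·8! = 80640.
So not adjacent: 362880 − 80640 = 282240, probability 282240/362880 = 7/9.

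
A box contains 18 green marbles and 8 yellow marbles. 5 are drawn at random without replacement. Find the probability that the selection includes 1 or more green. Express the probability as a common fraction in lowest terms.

There are C(26,5) = 65780 ways to choose the 5.
The complement is all 5 are yellow: C(8,5) = 56.
Probability = 1 − 56/65780 = 65724/65780 = 16431/16445.

16431/16445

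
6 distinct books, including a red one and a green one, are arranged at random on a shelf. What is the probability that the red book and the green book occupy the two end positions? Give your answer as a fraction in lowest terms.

There are 6! = 720 arrangements.
Place the red book and the green book at the ends in 2 ways, arrange the remaining 4 in 4! = 24 ways: 2·24 = 48.
Probability = 48/720 = 1/15.

1/15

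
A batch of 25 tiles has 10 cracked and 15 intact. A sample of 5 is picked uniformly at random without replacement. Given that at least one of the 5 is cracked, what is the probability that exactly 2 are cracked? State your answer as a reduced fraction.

Work in counts. Selections with at least one cracked: C(25,5) − C(15,5) = 53130 − 3003 = 50127.
Of those, selections where exactly 2 are cracked: C(10,2)·C(15,3) = 45·455 = 20475.
Conditional probability = 20475/50127 = 975/2387.

975/2387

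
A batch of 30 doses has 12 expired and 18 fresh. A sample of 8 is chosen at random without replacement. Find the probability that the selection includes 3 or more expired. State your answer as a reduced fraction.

There are C(30,8) = 5852925 ways to choose the 8.
Count the complement (fewer than 3 expired): C(12,0)·C(18,8) + C(12,1)·C(18,7) + C(12,2)·C(18,6) = 43758 + 381888 + 1225224 = 1650870.
Probability = 1 − 1650870/5852925 = 4202055/5852925 = 7183/10005.

7183/10005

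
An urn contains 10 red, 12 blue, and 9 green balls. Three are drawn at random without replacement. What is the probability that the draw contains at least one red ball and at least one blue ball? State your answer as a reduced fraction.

There are C(31,3) = 4495 possible draws.
By inclusion-exclusion on the complements, draws missing all red or all blue: C(21,3) + C(19,3) − C(9,3) = 1330 + 969 − 84 = 2215.
So draws with at least one of each: 4495 − 2215 = 2280, probability 2280/4495 = 456/899.

456/899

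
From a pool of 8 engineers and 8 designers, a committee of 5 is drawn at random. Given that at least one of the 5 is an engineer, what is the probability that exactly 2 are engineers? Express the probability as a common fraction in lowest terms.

4/11

Work in counts. Selections with at least one engineer: C(16,5) − C(8,5) = 4368 − 56 = 4312.
Of those, selections where exactly 2 are engineers: C(8,2)·C(8,3) = 28·56 = 1568.
Conditional probability = 1568/4312 = 4/11.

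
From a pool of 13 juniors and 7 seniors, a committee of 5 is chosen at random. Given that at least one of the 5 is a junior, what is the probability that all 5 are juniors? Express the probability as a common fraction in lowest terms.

33/397

Work in counts. Selections with at least one junior: C(20,5) − C(7,5) = 15504 − 21 = 15483.
Of those, selections where all 5 are juniors: C(13,5) = 1287.
Conditional probability = 1287/15483 = 33/397.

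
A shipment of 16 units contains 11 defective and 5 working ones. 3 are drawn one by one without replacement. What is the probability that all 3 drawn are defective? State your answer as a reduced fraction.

Multiply the conditional probabilities at each draw: 11/16 · 10/15 · 9/14 = 990/3360 = 33/112.

33/112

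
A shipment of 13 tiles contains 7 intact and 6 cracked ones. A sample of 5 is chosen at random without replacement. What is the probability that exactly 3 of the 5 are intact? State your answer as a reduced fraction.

The sample space is all 5-subsets of the 13: C(13,5) = 1287.
Selections with exactly 3 intact: choose 3 of the 7 intact and 2 of the 6 cracked, C(7,3)·C(6,2) = 35·15 = 525.
Probability = 525/1287 = 175/429.

175/429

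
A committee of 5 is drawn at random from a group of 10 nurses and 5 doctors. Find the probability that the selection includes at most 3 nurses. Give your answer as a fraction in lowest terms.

81/143

There are C(15,5) = 3003 ways to choose the 5.
Count the complement (more than 3 nurses): C(10,4)·C(5,1) + C(10,5)·C(5,0) = 1050 + 252 = 1302.
Probability = 1 − 1302/3003 = 1701/3003 = 81/143.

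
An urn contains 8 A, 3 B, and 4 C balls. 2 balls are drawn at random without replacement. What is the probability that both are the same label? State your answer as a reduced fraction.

37/105

There are C(15,2) = 105 ways to draw 2 balls.
All same label: C(8,2) + C(3,2) + C(4,2) = 28 + 3 + 6 = 37.
Probability = 37/105.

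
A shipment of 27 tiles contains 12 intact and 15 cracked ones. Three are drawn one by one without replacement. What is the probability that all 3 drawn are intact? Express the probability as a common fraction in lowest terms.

44/585

Multiply the conditional probabilities at each draw: 12/27 · 11/26 · 10/25 = 1320/17550 = 44/585.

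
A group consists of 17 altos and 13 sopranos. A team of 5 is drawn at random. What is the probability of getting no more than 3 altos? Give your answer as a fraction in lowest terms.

193/261

There are C(30,5) = 142506 ways to choose the 5.
Count the complement (more than 3 altos): C(17,4)·C(13,1) + C(17,5)·C(13,0) = 30940 + 6188 = 37128.
Probability = 1 − 37128/142506 = 105378/142506 = 193/261.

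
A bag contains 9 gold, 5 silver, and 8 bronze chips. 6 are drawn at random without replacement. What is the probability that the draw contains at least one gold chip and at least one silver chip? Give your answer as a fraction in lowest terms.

There are C(22,6) = 74613 possible draws.
By inclusion-exclusion on the complements, draws missing all gold or all silver: C(13,6) + C(17,6) − C(8,6) = 1716 + 12376 − 28 = 14064.
So draws with at least one of each: 74613 − 14064 = 60549, probability 60549/74613 = 20183/24871.

20183/24871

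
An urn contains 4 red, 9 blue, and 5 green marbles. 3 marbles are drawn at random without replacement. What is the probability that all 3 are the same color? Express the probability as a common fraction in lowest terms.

49/408

There are C(18,3) = 816 ways to draw 3 marbles.
All same color: C(4,3) + C(9,3) + C(5,3) = 4 + 84 + 10 = 98.
Probability = 98/816 = 49/408.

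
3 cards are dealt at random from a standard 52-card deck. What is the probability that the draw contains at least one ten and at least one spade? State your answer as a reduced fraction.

33/260

There are C(52,3) = 22100 possible draws.
By inclusion-exclusion on the complements, draws missing all tens or all spades: C(48,3) + C(39,3) − C(36,3) = 17296 + 9139 − 7140 = 19295.
So draws with at least one of each: 22100 − 19295 = 2805, probability 2805/22100 = 33/260.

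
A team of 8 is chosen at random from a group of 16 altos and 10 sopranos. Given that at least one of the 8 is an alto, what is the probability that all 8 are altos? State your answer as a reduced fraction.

1287/156223

Work in counts. Selections with at least one alto: C(26,8) − C(10,8) = 1562275 − 45 = 1562230.
Of those, selections where all 8 are altos: C(16,8) = 12870.
Conditional probability = 12870/1562230 = 1287/156223.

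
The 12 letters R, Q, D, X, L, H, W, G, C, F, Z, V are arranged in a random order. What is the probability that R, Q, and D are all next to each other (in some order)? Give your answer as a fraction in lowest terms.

1/22

There are 12! = 479001600 arrangements.
Treat the three as one block: 10! placements × 3! orders within the block = 3628800·6 = 21772800.
Probability = 21772800/479001600 = 1/22.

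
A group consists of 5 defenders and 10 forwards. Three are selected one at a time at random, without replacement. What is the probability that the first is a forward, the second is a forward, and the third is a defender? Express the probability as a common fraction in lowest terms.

15/91

Multiply the conditional probabilities at each draw: 10/15 · 9/14 · 5/13 = 450/2730 = 15/91.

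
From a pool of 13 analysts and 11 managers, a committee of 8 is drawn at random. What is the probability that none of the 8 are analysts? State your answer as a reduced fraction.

There are C(24,8) = 735471 possible selections.
Selections with no analysts (all managers): C(11,8) = 165.
Probability = 165/735471 = 5/22287.

5/22287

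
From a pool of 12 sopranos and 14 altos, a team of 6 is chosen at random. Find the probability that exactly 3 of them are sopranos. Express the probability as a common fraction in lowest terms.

The sample space is all 6-subsets of the 26: C(26,6) = 230230.
Selections with exactly 3 sopranos: choose 3 of the 12 sopranos and 3 of the 14 altos, C(12,3)·C(14,3) = 220·364 = 80080.
Probability = 80080/230230 = 8/23.

8/23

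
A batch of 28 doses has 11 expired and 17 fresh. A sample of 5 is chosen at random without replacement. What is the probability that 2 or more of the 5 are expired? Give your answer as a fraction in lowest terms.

Total selections: C(28,5) = 98280.
Count the complement (fewer than 2 expired): C(11,0)·C(17,5) + C(11,1)·C(17,4) = 6188 + 26180 = 32368.
Probability = 1 − 32368/98280 = 65912/98280 = 1177/1755.

1177/1755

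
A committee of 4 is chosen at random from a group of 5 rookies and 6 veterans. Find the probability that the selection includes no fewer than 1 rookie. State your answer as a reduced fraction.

21/22

Total selections: C(11,4) = 330.
The complement is all 4 are veterans: C(6,4) = 15.
Probability = 1 − 15/330 = 315/330 = 21/22.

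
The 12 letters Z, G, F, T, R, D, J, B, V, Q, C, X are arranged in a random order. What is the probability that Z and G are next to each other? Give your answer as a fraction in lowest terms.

There are 12! = 479001600 arrangements.
Treat Z and G as a block: 11! arrangements of the blocks × 2 orders within the block = 2·39916800 = 79833600.
Probability = 79833600/479001600 = 1/6.

1/6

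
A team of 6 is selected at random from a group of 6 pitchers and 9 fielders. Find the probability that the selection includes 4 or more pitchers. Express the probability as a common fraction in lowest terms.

17/143

There are C(15,6) = 5005 ways to choose the 6.
Favorable selections (4 or more pitchers): C(6,4)·C(9,2) + C(6,5)·C(9,1) + C(6,6)·C(9,0) = 540 + 54 + 1 = 595.
Probability = 595/5005 = 17/143.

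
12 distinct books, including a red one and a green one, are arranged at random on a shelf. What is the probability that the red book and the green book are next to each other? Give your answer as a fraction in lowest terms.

There are 12! = 479001600 arrangements.
Treat the red book and the green book as a block: 11! arrangements of the blocks × 2 orders within the block = 2·39916800 = 79833600.
Probability = 79833600/479001600 = 1/6.

1/6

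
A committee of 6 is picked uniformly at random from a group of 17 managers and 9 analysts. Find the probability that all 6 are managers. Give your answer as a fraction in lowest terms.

68/1265

There are C(26,6) = 230230 possible selections.
Selections with all managers: C(17,6) = 12376.
Probability = 12376/230230 = 68/1265.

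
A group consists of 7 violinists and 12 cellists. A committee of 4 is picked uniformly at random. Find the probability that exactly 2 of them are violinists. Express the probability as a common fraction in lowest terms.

There are C(19,4) = 3876 ways to choose 4 from 19.
Selections with exactly 2 violinists: choose 2 of the 7 violinists and 2 of the 12 cellists, C(7,2)·C(12,2) = 21·66 = 1386.
Probability = 1386/3876 = 231/646.

231/646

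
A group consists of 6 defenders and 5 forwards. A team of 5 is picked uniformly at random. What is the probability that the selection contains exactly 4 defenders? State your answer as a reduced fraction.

25/154

There are C(11,5) = 462 ways to choose 5 from 11.
Selections with exactly 4 defenders: choose 4 of the 6 defenders and 1 of the 5 forwards, C(6,4)·C(5,1) = 15·5 = 75.
Probability = 75/462 = 25/154.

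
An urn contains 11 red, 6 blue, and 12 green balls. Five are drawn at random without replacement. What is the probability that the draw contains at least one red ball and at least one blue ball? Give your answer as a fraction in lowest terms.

15466/23751

There are C(29,5) = 118755 possible draws.
By inclusion-exclusion on the complements, draws missing all red or all blue: C(18,5) + C(23,5) − C(12,5) = 8568 + 33649 − 792 = 41425.
So draws with at least one of each: 118755 − 41425 = 77330, probability 77330/118755 = 15466/23751.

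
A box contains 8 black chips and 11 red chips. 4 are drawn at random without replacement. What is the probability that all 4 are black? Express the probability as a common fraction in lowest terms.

There are C(19,4) = 3876 possible selections.
Selections with all black: C(8,4) = 70.
Probability = 70/3876 = 35/1938.

35/1938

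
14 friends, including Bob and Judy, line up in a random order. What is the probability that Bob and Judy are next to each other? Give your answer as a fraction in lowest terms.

There are 14! = 87178291200 arrangements.
Treat Bob and Judy as a block: 13! arrangements of the blocks × 2 orders within the block = 2·6227020800 = 12454041600.
Probability = 12454041600/87178291200 = 1/7.

1/7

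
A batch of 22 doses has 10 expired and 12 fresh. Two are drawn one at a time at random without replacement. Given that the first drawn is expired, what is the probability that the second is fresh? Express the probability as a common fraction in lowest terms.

After removing one expired, 21 remain: 9 expired and 12 fresh.
So the probability the next is fresh is 12/21 = 4/7.

4/7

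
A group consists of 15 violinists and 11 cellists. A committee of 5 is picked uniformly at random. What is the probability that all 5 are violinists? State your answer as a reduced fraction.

There are C(26,5) = 65780 possible selections.
Selections with all violinists: C(15,5) = 3003.
Probability = 3003/65780 = 21/460.

21/460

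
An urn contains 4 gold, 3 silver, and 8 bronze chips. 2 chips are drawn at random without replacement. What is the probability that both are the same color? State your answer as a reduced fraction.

There are C(15,2) = 105 ways to draw 2 chips.
All same color: C(4,2) + C(3,2) + C(8,2) = 6 + 3 + 28 = 37.
Probability = 37/105.

37/105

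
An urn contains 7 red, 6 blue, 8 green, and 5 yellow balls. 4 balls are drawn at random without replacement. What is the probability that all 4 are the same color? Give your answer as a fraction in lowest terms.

5/598

There are C(26,4) = 14950 ways to draw 4 balls.
All same color: C(7,4) + C(6,4) + C(8,4) + C(5,4) = 35 + 15 + 70 + 5 = 125.
Probability = 125/14950 = 5/598.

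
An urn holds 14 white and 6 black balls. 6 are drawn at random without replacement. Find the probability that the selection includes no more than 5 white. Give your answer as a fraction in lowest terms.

11919/12920

There are C(20,6) = 38760 ways to choose the 6.
The complement is exactly 6 white: C(14,6)·C(6,0) = 3003.
Probability = 1 − 3003/38760 = 35757/38760 = 11919/12920.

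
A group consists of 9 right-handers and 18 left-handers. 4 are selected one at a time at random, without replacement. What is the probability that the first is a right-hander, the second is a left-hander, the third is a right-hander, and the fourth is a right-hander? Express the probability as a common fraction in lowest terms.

7/325

Multiply the conditional probabilities at each draw: 9/27 · 18/26 · 8/25 · 7/24 = 9072/421200 = 7/325.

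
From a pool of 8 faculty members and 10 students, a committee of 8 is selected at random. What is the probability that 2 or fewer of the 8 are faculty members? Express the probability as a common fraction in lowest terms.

Total selections: C(18,8) = 43758.
Favorable selections (2 or fewer faculty members): C(8,0)·C(10,8) + C(8,1)·C(10,7) + C(8,2)·C(10,6) = 45 + 960 + 5880 = 6885.
Probability = 6885/43758 = 45/286.

45/286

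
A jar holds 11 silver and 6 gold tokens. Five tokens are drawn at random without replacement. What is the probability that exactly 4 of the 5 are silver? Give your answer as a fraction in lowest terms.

Total number of selections: C(17,5) = 6188.
Selections with exactly 4 silver: choose 4 of the 11 silver and 1 of the 6 gold, C(11,4)·C(6,1) = 330·6 = 1980.
Probability = 1980/6188 = 495/1547.

495/1547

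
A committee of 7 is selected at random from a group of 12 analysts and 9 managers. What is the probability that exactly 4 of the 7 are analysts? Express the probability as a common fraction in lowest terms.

There are C(21,7) = 116280 ways to choose 7 from 21.
Selections with exactly 4 analysts: choose 4 of the 12 analysts and 3 of the 9 managers, C(12,4)·C(9,3) = 495·84 = 41580.
Probability = 41580/116280 = 231/646.

231/646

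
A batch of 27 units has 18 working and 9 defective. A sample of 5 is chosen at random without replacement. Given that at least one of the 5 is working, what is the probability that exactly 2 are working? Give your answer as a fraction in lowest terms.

Work in counts. Selections with at least one working: C(27,5) − C(9,5) = 80730 − 126 = 80604.
Of those, selections where exactly 2 are working: C(18,2)·C(9,3) = 153·84 = 12852.
Conditional probability = 12852/80604 = 357/2239.

357/2239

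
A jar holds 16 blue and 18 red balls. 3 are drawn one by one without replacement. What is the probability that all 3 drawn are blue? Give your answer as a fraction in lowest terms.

Multiply the conditional probabilities at each draw: 16/34 · 15/33 · 14/32 = 3360/35904 = 35/374.

35/374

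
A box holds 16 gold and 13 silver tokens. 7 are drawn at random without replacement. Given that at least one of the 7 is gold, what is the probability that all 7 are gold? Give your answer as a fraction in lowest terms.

110/14991

Work in counts. Selections with at least one gold: C(29,7) − C(13,7) = 1560780 − 1716 = 1559064.
Of those, selections where all 7 are gold: C(16,7) = 11440.
Conditional probability = 11440/1559064 = 110/14991.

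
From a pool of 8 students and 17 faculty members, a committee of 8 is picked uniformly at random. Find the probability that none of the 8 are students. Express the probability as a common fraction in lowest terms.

442/19665

There are C(25,8) = 1081575 possible selections.
Selections with no students (all faculty members): C(17,8) = 24310.
Probability = 24310/1081575 = 442/19665.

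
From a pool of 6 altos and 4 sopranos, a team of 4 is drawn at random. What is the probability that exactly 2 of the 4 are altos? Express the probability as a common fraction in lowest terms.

3/7

Total number of selections: C(10,4) = 210.
Selections with exactly 2 altos: choose 2 of the 6 altos and 2 of the 4 sopranos, C(6,2)·C(4,2) = 15·6 = 90.
Probability = 90/210 = 3/7.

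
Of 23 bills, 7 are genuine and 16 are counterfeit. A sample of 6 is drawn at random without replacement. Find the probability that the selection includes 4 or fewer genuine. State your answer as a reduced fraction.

14372/14421

There are C(23,6) = 100947 ways to choose the 6.
Count the complement (more than 4 genuine): C(7,5)·C(16,1) + C(7,6)·C(16,0) = 336 + 7 = 343.
Probability = 1 − 343/100947 = 100604/100947 = 14372/14421.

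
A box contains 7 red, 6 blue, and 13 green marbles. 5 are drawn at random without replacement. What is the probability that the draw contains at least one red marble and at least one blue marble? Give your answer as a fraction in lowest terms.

7987/13156

There are C(26,5) = 65780 possible draws.
By inclusion-exclusion on the complements, draws missing all red or all blue: C(19,5) + C(20,5) − C(13,5) = 11628 + 15504 − 1287 = 25845.
So draws with at least one of each: 65780 − 25845 = 39935, probability 39935/65780 = 7987/13156.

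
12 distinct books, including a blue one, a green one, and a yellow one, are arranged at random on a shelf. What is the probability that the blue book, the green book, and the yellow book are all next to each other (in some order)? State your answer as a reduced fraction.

1/22

There are 12! = 479001600 arrangements.
Treat the three as one block: 10! placements × 3! orders within the block = 3628800·6 = 21772800.
Probability = 21772800/479001600 = 1/22.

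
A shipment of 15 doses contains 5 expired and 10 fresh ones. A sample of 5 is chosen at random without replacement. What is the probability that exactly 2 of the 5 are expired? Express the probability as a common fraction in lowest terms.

400/1001

The sample space is all 5-subsets of the 15: C(15,5) = 3003.
Selections with exactly 2 expired: choose 2 of the 5 expired and 3 of the 10 fresh, C(5,2)·C(10,3) = 10·120 = 1200.
Probability = 1200/3003 = 400/1001.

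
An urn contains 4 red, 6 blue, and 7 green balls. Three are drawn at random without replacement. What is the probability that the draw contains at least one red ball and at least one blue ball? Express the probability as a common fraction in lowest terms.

There are C(17,3) = 680 possible draws.
By inclusion-exclusion on the complements, draws missing all red or all blue: C(13,3) + C(11,3) − C(7,3) = 286 + 165 − 35 = 416.
So draws with at least one of each: 680 − 416 = 264, probability 264/680 = 33/85.

33/85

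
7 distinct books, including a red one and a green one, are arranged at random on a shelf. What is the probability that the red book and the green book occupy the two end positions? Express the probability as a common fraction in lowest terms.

1/21

There are 7! = 5040 arrangements.
Place the red book and the green book at the ends in 2 ways, arrange the remaining 5 in 5! = 120 ways: 2·120 = 240.
Probability = 240/5040 = 1/21.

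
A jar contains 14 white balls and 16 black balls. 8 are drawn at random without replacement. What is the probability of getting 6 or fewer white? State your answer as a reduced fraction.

3302/3335

Total selections: C(30,8) = 5852925.
Favorable selections (6 or fewer white): C(14,0)·C(16,8) + C(14,1)·C(16,7) + C(14,2)·C(16,6) + C(14,3)·C(16,5) + C(14,4)·C(16,4) + C(14,5)·C(16,3) + C(14,6)·C(16,2) = 12870 + 160160 + 728728 + 1589952 + 1821820 + 1121120 + 360360 = 5795010.
Probability = 5795010/5852925 = 3302/3335.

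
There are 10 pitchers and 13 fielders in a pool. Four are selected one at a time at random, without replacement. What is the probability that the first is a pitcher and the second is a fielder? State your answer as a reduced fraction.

Multiply the conditional probabilities at each draw: 10/23 · 13/22 = 130/506 = 65/253.

65/253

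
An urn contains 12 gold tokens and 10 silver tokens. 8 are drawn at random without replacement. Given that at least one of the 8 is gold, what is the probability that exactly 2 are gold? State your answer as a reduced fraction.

Work in counts. Selections with at least one gold: C(22,8) − C(10,8) = 319770 − 45 = 319725.
Of those, selections where exactly 2 are gold: C(12,2)·C(10,6) = 66·210 = 13860.
Conditional probability = 13860/319725 = 44/1015.

44/1015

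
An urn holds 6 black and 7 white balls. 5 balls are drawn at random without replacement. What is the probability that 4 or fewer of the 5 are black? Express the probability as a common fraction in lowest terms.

427/429

There are C(13,5) = 1287 ways to choose the 5.
The complement is exactly 5 black: C(6,5)·C(7,0) = 6.
Probability = 1 − 6/1287 = 1281/1287 = 427/429.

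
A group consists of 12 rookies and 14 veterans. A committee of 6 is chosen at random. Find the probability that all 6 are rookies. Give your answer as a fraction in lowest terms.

6/1495

There are C(26,6) = 230230 possible selections.
Selections with all rookies: C(12,6) = 924.
Probability = 924/230230 = 6/1495.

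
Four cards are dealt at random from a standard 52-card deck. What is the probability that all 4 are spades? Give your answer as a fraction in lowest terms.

There are C(52,4) = 270725 possible 4-card hands.
Hands that are all spades: C(13,4) = 715.
Probability = 715/270725 = 11/4165.

11/4165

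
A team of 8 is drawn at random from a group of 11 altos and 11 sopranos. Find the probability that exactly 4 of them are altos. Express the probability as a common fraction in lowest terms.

110/323

There are C(22,8) = 319770 ways to choose 8 from 22.
Selections with exactly 4 altos: choose 4 of the 11 altos and 4 of the 11 sopranos, C(11,4)·C(11,4) = 330·330 = 108900.
Probability = 108900/319770 = 110/323.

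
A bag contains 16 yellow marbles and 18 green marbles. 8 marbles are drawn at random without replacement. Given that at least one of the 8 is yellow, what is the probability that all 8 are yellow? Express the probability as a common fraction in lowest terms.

Work in counts. Selections with at least one yellow: C(34,8) − C(18,8) = 18156204 − 43758 = 18112446.
Of those, selections where all 8 are yellow: C(16,8) = 12870.
Conditional probability = 12870/18112446 = 65/91477.

65/91477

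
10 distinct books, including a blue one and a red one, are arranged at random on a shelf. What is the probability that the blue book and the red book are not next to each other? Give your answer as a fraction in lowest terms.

4/5

There are 10! = 3628800 arrangements.
Arrangements with the blue book and the red book adjacent: 2·9! = 725760.
So not adjacent: 3628800 − 725760 = 2903040, probability 2903040/3628800 = 4/5.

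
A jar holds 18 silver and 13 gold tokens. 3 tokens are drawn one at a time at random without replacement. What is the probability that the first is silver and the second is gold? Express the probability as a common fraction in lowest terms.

39/155

Multiply the conditional probabilities at each draw: 18/31 · 13/30 = 234/930 = 39/155.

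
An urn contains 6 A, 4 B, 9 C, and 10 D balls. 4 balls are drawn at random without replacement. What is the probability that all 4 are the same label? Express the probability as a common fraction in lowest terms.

There are C(29,4) = 23751 ways to draw 4 balls.
All same label: C(6,4) + C(4,4) + C(9,4) + C(10,4) = 15 + 1 + 126 + 210 = 352.
Probability = 352/23751.

352/23751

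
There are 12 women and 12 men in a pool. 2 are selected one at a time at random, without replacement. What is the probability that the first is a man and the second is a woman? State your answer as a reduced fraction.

6/23

Multiply the conditional probabilities at each draw: 12/24 · 12/23 = 144/552 = 6/23.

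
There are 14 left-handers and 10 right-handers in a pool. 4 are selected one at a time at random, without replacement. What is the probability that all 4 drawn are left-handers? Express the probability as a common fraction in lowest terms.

Multiply the conditional probabilities at each draw: 14/24 · 13/23 · 12/22 · 11/21 = 24024/255024 = 13/138.

13/138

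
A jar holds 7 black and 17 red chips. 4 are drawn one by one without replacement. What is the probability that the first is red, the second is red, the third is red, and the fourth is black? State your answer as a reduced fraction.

Multiply the conditional probabilities at each draw: 17/24 · 16/23 · 15/22 · 7/21 = 28560/255024 = 85/759.

85/759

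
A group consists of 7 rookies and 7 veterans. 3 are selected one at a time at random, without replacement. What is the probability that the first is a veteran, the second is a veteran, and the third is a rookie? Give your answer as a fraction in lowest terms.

7/52

Multiply the conditional probabilities at each draw: 7/14 · 6/13 · 7/12 = 294/2184 = 7/52.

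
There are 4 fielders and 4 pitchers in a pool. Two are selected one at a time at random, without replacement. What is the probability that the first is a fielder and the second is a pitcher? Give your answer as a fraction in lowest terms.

2/7

Multiply the conditional probabilities at each draw: 4/8 · 4/7 = 16/56 = 2/7.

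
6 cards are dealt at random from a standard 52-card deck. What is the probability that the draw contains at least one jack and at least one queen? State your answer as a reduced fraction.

718637/5089630

There are C(52,6) = 20358520 possible draws.
By inclusion-exclusion on the complements, draws missing all jacks or all queens: C(48,6) + C(48,6) − C(44,6) = 12271512 + 12271512 − 7059052 = 17483972.
So draws with at least one of each: 20358520 − 17483972 = 2874548, probability 2874548/20358520 = 718637/5089630.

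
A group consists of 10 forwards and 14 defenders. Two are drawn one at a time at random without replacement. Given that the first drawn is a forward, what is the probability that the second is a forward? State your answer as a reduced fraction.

9/23

After removing one forward, 23 remain: 9 forwards and 14 defenders.
So the probability the next is a forward is 9/23.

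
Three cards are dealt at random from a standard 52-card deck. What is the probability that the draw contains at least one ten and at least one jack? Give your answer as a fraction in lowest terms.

There are C(52,3) = 22100 possible draws.
By inclusion-exclusion on the complements, draws missing all tens or all jacks: C(48,3) + C(48,3) − C(44,3) = 17296 + 17296 − 13244 = 21348.
So draws with at least one of each: 22100 − 21348 = 752, probability 752/22100 = 188/5525.

188/5525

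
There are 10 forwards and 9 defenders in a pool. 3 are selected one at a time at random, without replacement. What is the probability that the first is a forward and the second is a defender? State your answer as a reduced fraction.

Multiply the conditional probabilities at each draw: 10/19 · 9/18 = 90/342 = 5/19.

5/19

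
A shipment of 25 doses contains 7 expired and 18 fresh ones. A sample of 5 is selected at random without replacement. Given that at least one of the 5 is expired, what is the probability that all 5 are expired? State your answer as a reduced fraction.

Work in counts. Selections with at least one expired: C(25,5) − C(18,5) = 53130 − 8568 = 44562.
Of those, selections where all 5 are expired: C(7,5) = 21.
Conditional probability = 21/44562 = 1/2122.

1/2122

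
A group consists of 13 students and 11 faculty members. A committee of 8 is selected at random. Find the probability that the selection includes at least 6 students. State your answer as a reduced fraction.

1157/7429

There are C(24,8) = 735471 ways to choose the 8.
Favorable selections (at least 6 students): C(13,6)·C(11,2) + C(13,7)·C(11,1) + C(13,8)·C(11,0) = 94380 + 18876 + 1287 = 114543.
Probability = 114543/735471 = 1157/7429.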